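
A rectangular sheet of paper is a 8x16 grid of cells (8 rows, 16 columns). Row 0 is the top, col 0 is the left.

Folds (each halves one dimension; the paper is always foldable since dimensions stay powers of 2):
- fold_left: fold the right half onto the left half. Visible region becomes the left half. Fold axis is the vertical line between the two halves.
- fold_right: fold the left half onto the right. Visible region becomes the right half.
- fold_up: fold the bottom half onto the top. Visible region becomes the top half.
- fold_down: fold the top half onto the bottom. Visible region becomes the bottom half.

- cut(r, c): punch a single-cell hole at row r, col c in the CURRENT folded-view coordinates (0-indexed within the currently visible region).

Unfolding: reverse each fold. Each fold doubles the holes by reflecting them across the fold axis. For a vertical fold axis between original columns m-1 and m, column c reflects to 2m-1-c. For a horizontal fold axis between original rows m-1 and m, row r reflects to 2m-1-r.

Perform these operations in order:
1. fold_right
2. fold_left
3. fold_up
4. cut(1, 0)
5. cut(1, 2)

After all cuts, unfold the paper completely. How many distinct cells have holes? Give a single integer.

Answer: 16

Derivation:
Op 1 fold_right: fold axis v@8; visible region now rows[0,8) x cols[8,16) = 8x8
Op 2 fold_left: fold axis v@12; visible region now rows[0,8) x cols[8,12) = 8x4
Op 3 fold_up: fold axis h@4; visible region now rows[0,4) x cols[8,12) = 4x4
Op 4 cut(1, 0): punch at orig (1,8); cuts so far [(1, 8)]; region rows[0,4) x cols[8,12) = 4x4
Op 5 cut(1, 2): punch at orig (1,10); cuts so far [(1, 8), (1, 10)]; region rows[0,4) x cols[8,12) = 4x4
Unfold 1 (reflect across h@4): 4 holes -> [(1, 8), (1, 10), (6, 8), (6, 10)]
Unfold 2 (reflect across v@12): 8 holes -> [(1, 8), (1, 10), (1, 13), (1, 15), (6, 8), (6, 10), (6, 13), (6, 15)]
Unfold 3 (reflect across v@8): 16 holes -> [(1, 0), (1, 2), (1, 5), (1, 7), (1, 8), (1, 10), (1, 13), (1, 15), (6, 0), (6, 2), (6, 5), (6, 7), (6, 8), (6, 10), (6, 13), (6, 15)]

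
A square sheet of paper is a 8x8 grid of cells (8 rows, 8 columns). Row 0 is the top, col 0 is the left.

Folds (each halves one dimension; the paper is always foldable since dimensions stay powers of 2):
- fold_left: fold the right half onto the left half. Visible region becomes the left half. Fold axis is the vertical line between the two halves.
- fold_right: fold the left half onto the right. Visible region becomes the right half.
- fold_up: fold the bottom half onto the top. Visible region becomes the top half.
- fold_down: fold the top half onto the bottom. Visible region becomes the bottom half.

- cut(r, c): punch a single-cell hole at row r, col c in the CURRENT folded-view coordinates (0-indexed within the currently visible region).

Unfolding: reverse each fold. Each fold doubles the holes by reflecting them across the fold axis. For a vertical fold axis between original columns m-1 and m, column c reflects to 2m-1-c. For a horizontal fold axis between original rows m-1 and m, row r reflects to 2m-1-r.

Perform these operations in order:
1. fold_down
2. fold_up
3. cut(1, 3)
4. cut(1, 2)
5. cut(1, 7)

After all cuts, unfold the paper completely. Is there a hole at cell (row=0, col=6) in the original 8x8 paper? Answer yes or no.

Answer: no

Derivation:
Op 1 fold_down: fold axis h@4; visible region now rows[4,8) x cols[0,8) = 4x8
Op 2 fold_up: fold axis h@6; visible region now rows[4,6) x cols[0,8) = 2x8
Op 3 cut(1, 3): punch at orig (5,3); cuts so far [(5, 3)]; region rows[4,6) x cols[0,8) = 2x8
Op 4 cut(1, 2): punch at orig (5,2); cuts so far [(5, 2), (5, 3)]; region rows[4,6) x cols[0,8) = 2x8
Op 5 cut(1, 7): punch at orig (5,7); cuts so far [(5, 2), (5, 3), (5, 7)]; region rows[4,6) x cols[0,8) = 2x8
Unfold 1 (reflect across h@6): 6 holes -> [(5, 2), (5, 3), (5, 7), (6, 2), (6, 3), (6, 7)]
Unfold 2 (reflect across h@4): 12 holes -> [(1, 2), (1, 3), (1, 7), (2, 2), (2, 3), (2, 7), (5, 2), (5, 3), (5, 7), (6, 2), (6, 3), (6, 7)]
Holes: [(1, 2), (1, 3), (1, 7), (2, 2), (2, 3), (2, 7), (5, 2), (5, 3), (5, 7), (6, 2), (6, 3), (6, 7)]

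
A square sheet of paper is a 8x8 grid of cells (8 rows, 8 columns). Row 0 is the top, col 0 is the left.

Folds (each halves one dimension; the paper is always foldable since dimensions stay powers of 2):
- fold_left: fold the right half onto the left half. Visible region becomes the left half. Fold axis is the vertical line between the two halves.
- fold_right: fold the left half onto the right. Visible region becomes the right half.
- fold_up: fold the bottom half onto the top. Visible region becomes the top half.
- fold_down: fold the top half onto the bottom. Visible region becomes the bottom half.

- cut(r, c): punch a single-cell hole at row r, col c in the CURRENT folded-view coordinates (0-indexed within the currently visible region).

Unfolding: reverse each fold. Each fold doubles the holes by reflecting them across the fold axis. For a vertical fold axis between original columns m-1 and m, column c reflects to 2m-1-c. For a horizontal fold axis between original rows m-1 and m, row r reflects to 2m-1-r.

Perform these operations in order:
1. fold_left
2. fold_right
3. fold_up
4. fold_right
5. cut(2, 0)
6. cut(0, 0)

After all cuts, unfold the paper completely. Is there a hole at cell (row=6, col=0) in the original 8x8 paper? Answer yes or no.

Answer: no

Derivation:
Op 1 fold_left: fold axis v@4; visible region now rows[0,8) x cols[0,4) = 8x4
Op 2 fold_right: fold axis v@2; visible region now rows[0,8) x cols[2,4) = 8x2
Op 3 fold_up: fold axis h@4; visible region now rows[0,4) x cols[2,4) = 4x2
Op 4 fold_right: fold axis v@3; visible region now rows[0,4) x cols[3,4) = 4x1
Op 5 cut(2, 0): punch at orig (2,3); cuts so far [(2, 3)]; region rows[0,4) x cols[3,4) = 4x1
Op 6 cut(0, 0): punch at orig (0,3); cuts so far [(0, 3), (2, 3)]; region rows[0,4) x cols[3,4) = 4x1
Unfold 1 (reflect across v@3): 4 holes -> [(0, 2), (0, 3), (2, 2), (2, 3)]
Unfold 2 (reflect across h@4): 8 holes -> [(0, 2), (0, 3), (2, 2), (2, 3), (5, 2), (5, 3), (7, 2), (7, 3)]
Unfold 3 (reflect across v@2): 16 holes -> [(0, 0), (0, 1), (0, 2), (0, 3), (2, 0), (2, 1), (2, 2), (2, 3), (5, 0), (5, 1), (5, 2), (5, 3), (7, 0), (7, 1), (7, 2), (7, 3)]
Unfold 4 (reflect across v@4): 32 holes -> [(0, 0), (0, 1), (0, 2), (0, 3), (0, 4), (0, 5), (0, 6), (0, 7), (2, 0), (2, 1), (2, 2), (2, 3), (2, 4), (2, 5), (2, 6), (2, 7), (5, 0), (5, 1), (5, 2), (5, 3), (5, 4), (5, 5), (5, 6), (5, 7), (7, 0), (7, 1), (7, 2), (7, 3), (7, 4), (7, 5), (7, 6), (7, 7)]
Holes: [(0, 0), (0, 1), (0, 2), (0, 3), (0, 4), (0, 5), (0, 6), (0, 7), (2, 0), (2, 1), (2, 2), (2, 3), (2, 4), (2, 5), (2, 6), (2, 7), (5, 0), (5, 1), (5, 2), (5, 3), (5, 4), (5, 5), (5, 6), (5, 7), (7, 0), (7, 1), (7, 2), (7, 3), (7, 4), (7, 5), (7, 6), (7, 7)]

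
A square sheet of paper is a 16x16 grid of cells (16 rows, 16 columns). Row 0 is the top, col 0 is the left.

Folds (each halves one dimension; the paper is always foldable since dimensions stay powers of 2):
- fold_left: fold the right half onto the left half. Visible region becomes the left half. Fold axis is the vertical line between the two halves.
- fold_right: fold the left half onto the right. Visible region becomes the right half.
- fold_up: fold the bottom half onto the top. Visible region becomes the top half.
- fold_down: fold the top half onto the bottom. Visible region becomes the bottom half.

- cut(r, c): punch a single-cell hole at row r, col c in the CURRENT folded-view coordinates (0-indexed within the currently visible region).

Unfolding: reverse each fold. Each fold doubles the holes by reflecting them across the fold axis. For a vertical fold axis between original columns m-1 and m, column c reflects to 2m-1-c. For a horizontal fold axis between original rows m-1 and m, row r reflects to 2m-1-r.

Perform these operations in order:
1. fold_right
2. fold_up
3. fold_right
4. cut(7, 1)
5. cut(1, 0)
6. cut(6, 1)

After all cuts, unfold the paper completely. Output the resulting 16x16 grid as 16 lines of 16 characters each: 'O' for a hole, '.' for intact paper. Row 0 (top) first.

Op 1 fold_right: fold axis v@8; visible region now rows[0,16) x cols[8,16) = 16x8
Op 2 fold_up: fold axis h@8; visible region now rows[0,8) x cols[8,16) = 8x8
Op 3 fold_right: fold axis v@12; visible region now rows[0,8) x cols[12,16) = 8x4
Op 4 cut(7, 1): punch at orig (7,13); cuts so far [(7, 13)]; region rows[0,8) x cols[12,16) = 8x4
Op 5 cut(1, 0): punch at orig (1,12); cuts so far [(1, 12), (7, 13)]; region rows[0,8) x cols[12,16) = 8x4
Op 6 cut(6, 1): punch at orig (6,13); cuts so far [(1, 12), (6, 13), (7, 13)]; region rows[0,8) x cols[12,16) = 8x4
Unfold 1 (reflect across v@12): 6 holes -> [(1, 11), (1, 12), (6, 10), (6, 13), (7, 10), (7, 13)]
Unfold 2 (reflect across h@8): 12 holes -> [(1, 11), (1, 12), (6, 10), (6, 13), (7, 10), (7, 13), (8, 10), (8, 13), (9, 10), (9, 13), (14, 11), (14, 12)]
Unfold 3 (reflect across v@8): 24 holes -> [(1, 3), (1, 4), (1, 11), (1, 12), (6, 2), (6, 5), (6, 10), (6, 13), (7, 2), (7, 5), (7, 10), (7, 13), (8, 2), (8, 5), (8, 10), (8, 13), (9, 2), (9, 5), (9, 10), (9, 13), (14, 3), (14, 4), (14, 11), (14, 12)]

Answer: ................
...OO......OO...
................
................
................
................
..O..O....O..O..
..O..O....O..O..
..O..O....O..O..
..O..O....O..O..
................
................
................
................
...OO......OO...
................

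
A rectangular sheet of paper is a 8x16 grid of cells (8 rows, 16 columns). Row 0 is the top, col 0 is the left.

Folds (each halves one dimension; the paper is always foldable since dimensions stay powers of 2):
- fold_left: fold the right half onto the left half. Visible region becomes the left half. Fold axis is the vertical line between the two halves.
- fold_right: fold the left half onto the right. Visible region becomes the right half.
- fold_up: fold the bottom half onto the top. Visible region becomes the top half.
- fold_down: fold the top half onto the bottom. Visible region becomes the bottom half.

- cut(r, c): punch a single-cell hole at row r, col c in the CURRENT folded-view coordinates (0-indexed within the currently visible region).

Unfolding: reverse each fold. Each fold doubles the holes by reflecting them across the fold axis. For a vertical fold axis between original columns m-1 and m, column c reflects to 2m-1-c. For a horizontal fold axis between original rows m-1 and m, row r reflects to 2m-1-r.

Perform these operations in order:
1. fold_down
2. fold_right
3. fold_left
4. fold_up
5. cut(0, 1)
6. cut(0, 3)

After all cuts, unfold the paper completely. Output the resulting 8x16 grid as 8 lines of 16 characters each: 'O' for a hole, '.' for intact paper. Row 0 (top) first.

Op 1 fold_down: fold axis h@4; visible region now rows[4,8) x cols[0,16) = 4x16
Op 2 fold_right: fold axis v@8; visible region now rows[4,8) x cols[8,16) = 4x8
Op 3 fold_left: fold axis v@12; visible region now rows[4,8) x cols[8,12) = 4x4
Op 4 fold_up: fold axis h@6; visible region now rows[4,6) x cols[8,12) = 2x4
Op 5 cut(0, 1): punch at orig (4,9); cuts so far [(4, 9)]; region rows[4,6) x cols[8,12) = 2x4
Op 6 cut(0, 3): punch at orig (4,11); cuts so far [(4, 9), (4, 11)]; region rows[4,6) x cols[8,12) = 2x4
Unfold 1 (reflect across h@6): 4 holes -> [(4, 9), (4, 11), (7, 9), (7, 11)]
Unfold 2 (reflect across v@12): 8 holes -> [(4, 9), (4, 11), (4, 12), (4, 14), (7, 9), (7, 11), (7, 12), (7, 14)]
Unfold 3 (reflect across v@8): 16 holes -> [(4, 1), (4, 3), (4, 4), (4, 6), (4, 9), (4, 11), (4, 12), (4, 14), (7, 1), (7, 3), (7, 4), (7, 6), (7, 9), (7, 11), (7, 12), (7, 14)]
Unfold 4 (reflect across h@4): 32 holes -> [(0, 1), (0, 3), (0, 4), (0, 6), (0, 9), (0, 11), (0, 12), (0, 14), (3, 1), (3, 3), (3, 4), (3, 6), (3, 9), (3, 11), (3, 12), (3, 14), (4, 1), (4, 3), (4, 4), (4, 6), (4, 9), (4, 11), (4, 12), (4, 14), (7, 1), (7, 3), (7, 4), (7, 6), (7, 9), (7, 11), (7, 12), (7, 14)]

Answer: .O.OO.O..O.OO.O.
................
................
.O.OO.O..O.OO.O.
.O.OO.O..O.OO.O.
................
................
.O.OO.O..O.OO.O.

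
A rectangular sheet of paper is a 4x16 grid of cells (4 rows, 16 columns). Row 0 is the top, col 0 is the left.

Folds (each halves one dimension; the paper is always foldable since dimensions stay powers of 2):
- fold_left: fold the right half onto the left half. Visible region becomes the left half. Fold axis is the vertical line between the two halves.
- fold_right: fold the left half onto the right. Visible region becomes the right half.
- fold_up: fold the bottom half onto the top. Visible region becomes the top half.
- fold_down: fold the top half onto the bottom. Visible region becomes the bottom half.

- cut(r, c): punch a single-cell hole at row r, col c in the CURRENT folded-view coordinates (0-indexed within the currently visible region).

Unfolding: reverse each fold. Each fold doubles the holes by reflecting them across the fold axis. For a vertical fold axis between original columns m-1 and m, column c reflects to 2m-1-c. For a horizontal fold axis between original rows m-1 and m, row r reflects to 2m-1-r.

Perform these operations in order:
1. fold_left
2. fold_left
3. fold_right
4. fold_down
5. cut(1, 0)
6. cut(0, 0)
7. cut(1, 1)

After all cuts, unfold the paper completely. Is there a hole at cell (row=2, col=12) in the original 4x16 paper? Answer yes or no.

Answer: no

Derivation:
Op 1 fold_left: fold axis v@8; visible region now rows[0,4) x cols[0,8) = 4x8
Op 2 fold_left: fold axis v@4; visible region now rows[0,4) x cols[0,4) = 4x4
Op 3 fold_right: fold axis v@2; visible region now rows[0,4) x cols[2,4) = 4x2
Op 4 fold_down: fold axis h@2; visible region now rows[2,4) x cols[2,4) = 2x2
Op 5 cut(1, 0): punch at orig (3,2); cuts so far [(3, 2)]; region rows[2,4) x cols[2,4) = 2x2
Op 6 cut(0, 0): punch at orig (2,2); cuts so far [(2, 2), (3, 2)]; region rows[2,4) x cols[2,4) = 2x2
Op 7 cut(1, 1): punch at orig (3,3); cuts so far [(2, 2), (3, 2), (3, 3)]; region rows[2,4) x cols[2,4) = 2x2
Unfold 1 (reflect across h@2): 6 holes -> [(0, 2), (0, 3), (1, 2), (2, 2), (3, 2), (3, 3)]
Unfold 2 (reflect across v@2): 12 holes -> [(0, 0), (0, 1), (0, 2), (0, 3), (1, 1), (1, 2), (2, 1), (2, 2), (3, 0), (3, 1), (3, 2), (3, 3)]
Unfold 3 (reflect across v@4): 24 holes -> [(0, 0), (0, 1), (0, 2), (0, 3), (0, 4), (0, 5), (0, 6), (0, 7), (1, 1), (1, 2), (1, 5), (1, 6), (2, 1), (2, 2), (2, 5), (2, 6), (3, 0), (3, 1), (3, 2), (3, 3), (3, 4), (3, 5), (3, 6), (3, 7)]
Unfold 4 (reflect across v@8): 48 holes -> [(0, 0), (0, 1), (0, 2), (0, 3), (0, 4), (0, 5), (0, 6), (0, 7), (0, 8), (0, 9), (0, 10), (0, 11), (0, 12), (0, 13), (0, 14), (0, 15), (1, 1), (1, 2), (1, 5), (1, 6), (1, 9), (1, 10), (1, 13), (1, 14), (2, 1), (2, 2), (2, 5), (2, 6), (2, 9), (2, 10), (2, 13), (2, 14), (3, 0), (3, 1), (3, 2), (3, 3), (3, 4), (3, 5), (3, 6), (3, 7), (3, 8), (3, 9), (3, 10), (3, 11), (3, 12), (3, 13), (3, 14), (3, 15)]
Holes: [(0, 0), (0, 1), (0, 2), (0, 3), (0, 4), (0, 5), (0, 6), (0, 7), (0, 8), (0, 9), (0, 10), (0, 11), (0, 12), (0, 13), (0, 14), (0, 15), (1, 1), (1, 2), (1, 5), (1, 6), (1, 9), (1, 10), (1, 13), (1, 14), (2, 1), (2, 2), (2, 5), (2, 6), (2, 9), (2, 10), (2, 13), (2, 14), (3, 0), (3, 1), (3, 2), (3, 3), (3, 4), (3, 5), (3, 6), (3, 7), (3, 8), (3, 9), (3, 10), (3, 11), (3, 12), (3, 13), (3, 14), (3, 15)]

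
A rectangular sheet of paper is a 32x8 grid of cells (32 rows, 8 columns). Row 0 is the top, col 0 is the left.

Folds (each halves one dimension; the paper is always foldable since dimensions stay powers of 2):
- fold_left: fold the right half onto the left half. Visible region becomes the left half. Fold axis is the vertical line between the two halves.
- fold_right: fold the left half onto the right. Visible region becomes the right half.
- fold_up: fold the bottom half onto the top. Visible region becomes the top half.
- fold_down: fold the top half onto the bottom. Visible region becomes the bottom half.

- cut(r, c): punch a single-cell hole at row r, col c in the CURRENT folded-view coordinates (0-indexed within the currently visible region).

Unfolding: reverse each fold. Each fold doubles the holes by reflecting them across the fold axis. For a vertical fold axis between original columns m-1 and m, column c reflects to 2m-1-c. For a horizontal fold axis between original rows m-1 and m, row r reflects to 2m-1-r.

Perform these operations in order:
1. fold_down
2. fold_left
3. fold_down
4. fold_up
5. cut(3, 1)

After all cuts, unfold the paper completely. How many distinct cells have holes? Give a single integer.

Op 1 fold_down: fold axis h@16; visible region now rows[16,32) x cols[0,8) = 16x8
Op 2 fold_left: fold axis v@4; visible region now rows[16,32) x cols[0,4) = 16x4
Op 3 fold_down: fold axis h@24; visible region now rows[24,32) x cols[0,4) = 8x4
Op 4 fold_up: fold axis h@28; visible region now rows[24,28) x cols[0,4) = 4x4
Op 5 cut(3, 1): punch at orig (27,1); cuts so far [(27, 1)]; region rows[24,28) x cols[0,4) = 4x4
Unfold 1 (reflect across h@28): 2 holes -> [(27, 1), (28, 1)]
Unfold 2 (reflect across h@24): 4 holes -> [(19, 1), (20, 1), (27, 1), (28, 1)]
Unfold 3 (reflect across v@4): 8 holes -> [(19, 1), (19, 6), (20, 1), (20, 6), (27, 1), (27, 6), (28, 1), (28, 6)]
Unfold 4 (reflect across h@16): 16 holes -> [(3, 1), (3, 6), (4, 1), (4, 6), (11, 1), (11, 6), (12, 1), (12, 6), (19, 1), (19, 6), (20, 1), (20, 6), (27, 1), (27, 6), (28, 1), (28, 6)]

Answer: 16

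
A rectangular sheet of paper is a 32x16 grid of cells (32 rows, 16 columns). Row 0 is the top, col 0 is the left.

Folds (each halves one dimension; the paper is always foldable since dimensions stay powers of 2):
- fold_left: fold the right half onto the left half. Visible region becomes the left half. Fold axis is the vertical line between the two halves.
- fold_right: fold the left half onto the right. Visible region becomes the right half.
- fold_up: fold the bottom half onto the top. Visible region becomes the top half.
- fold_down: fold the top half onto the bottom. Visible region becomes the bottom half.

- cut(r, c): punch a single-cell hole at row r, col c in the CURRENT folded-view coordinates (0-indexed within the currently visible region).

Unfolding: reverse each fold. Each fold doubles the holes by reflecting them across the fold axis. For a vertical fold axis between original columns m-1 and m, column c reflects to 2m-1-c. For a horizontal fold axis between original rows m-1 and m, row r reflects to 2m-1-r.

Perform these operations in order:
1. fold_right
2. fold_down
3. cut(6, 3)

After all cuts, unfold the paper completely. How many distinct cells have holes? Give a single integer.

Answer: 4

Derivation:
Op 1 fold_right: fold axis v@8; visible region now rows[0,32) x cols[8,16) = 32x8
Op 2 fold_down: fold axis h@16; visible region now rows[16,32) x cols[8,16) = 16x8
Op 3 cut(6, 3): punch at orig (22,11); cuts so far [(22, 11)]; region rows[16,32) x cols[8,16) = 16x8
Unfold 1 (reflect across h@16): 2 holes -> [(9, 11), (22, 11)]
Unfold 2 (reflect across v@8): 4 holes -> [(9, 4), (9, 11), (22, 4), (22, 11)]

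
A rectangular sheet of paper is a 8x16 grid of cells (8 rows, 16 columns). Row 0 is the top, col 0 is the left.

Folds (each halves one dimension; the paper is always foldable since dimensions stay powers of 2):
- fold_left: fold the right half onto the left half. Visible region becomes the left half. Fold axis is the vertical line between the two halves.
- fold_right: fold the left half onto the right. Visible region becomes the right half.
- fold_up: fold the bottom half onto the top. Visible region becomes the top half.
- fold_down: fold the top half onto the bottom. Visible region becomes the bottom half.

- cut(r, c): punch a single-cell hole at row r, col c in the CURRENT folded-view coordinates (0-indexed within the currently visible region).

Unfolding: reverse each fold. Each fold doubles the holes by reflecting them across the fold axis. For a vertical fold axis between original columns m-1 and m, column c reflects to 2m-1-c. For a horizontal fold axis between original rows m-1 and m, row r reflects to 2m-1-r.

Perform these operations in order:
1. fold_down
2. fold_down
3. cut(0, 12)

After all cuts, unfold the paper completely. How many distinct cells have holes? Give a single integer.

Answer: 4

Derivation:
Op 1 fold_down: fold axis h@4; visible region now rows[4,8) x cols[0,16) = 4x16
Op 2 fold_down: fold axis h@6; visible region now rows[6,8) x cols[0,16) = 2x16
Op 3 cut(0, 12): punch at orig (6,12); cuts so far [(6, 12)]; region rows[6,8) x cols[0,16) = 2x16
Unfold 1 (reflect across h@6): 2 holes -> [(5, 12), (6, 12)]
Unfold 2 (reflect across h@4): 4 holes -> [(1, 12), (2, 12), (5, 12), (6, 12)]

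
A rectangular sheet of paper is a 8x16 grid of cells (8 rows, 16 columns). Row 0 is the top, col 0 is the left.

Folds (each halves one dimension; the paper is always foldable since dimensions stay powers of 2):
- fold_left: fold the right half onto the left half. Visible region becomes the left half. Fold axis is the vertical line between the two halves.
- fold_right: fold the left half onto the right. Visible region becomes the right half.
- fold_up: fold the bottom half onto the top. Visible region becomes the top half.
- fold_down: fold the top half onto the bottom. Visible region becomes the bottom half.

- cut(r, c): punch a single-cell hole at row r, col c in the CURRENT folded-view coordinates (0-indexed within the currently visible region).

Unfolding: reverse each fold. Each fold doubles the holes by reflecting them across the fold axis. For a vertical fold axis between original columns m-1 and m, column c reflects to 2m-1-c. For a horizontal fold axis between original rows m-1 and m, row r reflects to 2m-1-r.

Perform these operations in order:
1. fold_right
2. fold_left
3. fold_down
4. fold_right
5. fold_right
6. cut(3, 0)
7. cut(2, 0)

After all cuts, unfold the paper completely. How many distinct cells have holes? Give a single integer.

Op 1 fold_right: fold axis v@8; visible region now rows[0,8) x cols[8,16) = 8x8
Op 2 fold_left: fold axis v@12; visible region now rows[0,8) x cols[8,12) = 8x4
Op 3 fold_down: fold axis h@4; visible region now rows[4,8) x cols[8,12) = 4x4
Op 4 fold_right: fold axis v@10; visible region now rows[4,8) x cols[10,12) = 4x2
Op 5 fold_right: fold axis v@11; visible region now rows[4,8) x cols[11,12) = 4x1
Op 6 cut(3, 0): punch at orig (7,11); cuts so far [(7, 11)]; region rows[4,8) x cols[11,12) = 4x1
Op 7 cut(2, 0): punch at orig (6,11); cuts so far [(6, 11), (7, 11)]; region rows[4,8) x cols[11,12) = 4x1
Unfold 1 (reflect across v@11): 4 holes -> [(6, 10), (6, 11), (7, 10), (7, 11)]
Unfold 2 (reflect across v@10): 8 holes -> [(6, 8), (6, 9), (6, 10), (6, 11), (7, 8), (7, 9), (7, 10), (7, 11)]
Unfold 3 (reflect across h@4): 16 holes -> [(0, 8), (0, 9), (0, 10), (0, 11), (1, 8), (1, 9), (1, 10), (1, 11), (6, 8), (6, 9), (6, 10), (6, 11), (7, 8), (7, 9), (7, 10), (7, 11)]
Unfold 4 (reflect across v@12): 32 holes -> [(0, 8), (0, 9), (0, 10), (0, 11), (0, 12), (0, 13), (0, 14), (0, 15), (1, 8), (1, 9), (1, 10), (1, 11), (1, 12), (1, 13), (1, 14), (1, 15), (6, 8), (6, 9), (6, 10), (6, 11), (6, 12), (6, 13), (6, 14), (6, 15), (7, 8), (7, 9), (7, 10), (7, 11), (7, 12), (7, 13), (7, 14), (7, 15)]
Unfold 5 (reflect across v@8): 64 holes -> [(0, 0), (0, 1), (0, 2), (0, 3), (0, 4), (0, 5), (0, 6), (0, 7), (0, 8), (0, 9), (0, 10), (0, 11), (0, 12), (0, 13), (0, 14), (0, 15), (1, 0), (1, 1), (1, 2), (1, 3), (1, 4), (1, 5), (1, 6), (1, 7), (1, 8), (1, 9), (1, 10), (1, 11), (1, 12), (1, 13), (1, 14), (1, 15), (6, 0), (6, 1), (6, 2), (6, 3), (6, 4), (6, 5), (6, 6), (6, 7), (6, 8), (6, 9), (6, 10), (6, 11), (6, 12), (6, 13), (6, 14), (6, 15), (7, 0), (7, 1), (7, 2), (7, 3), (7, 4), (7, 5), (7, 6), (7, 7), (7, 8), (7, 9), (7, 10), (7, 11), (7, 12), (7, 13), (7, 14), (7, 15)]

Answer: 64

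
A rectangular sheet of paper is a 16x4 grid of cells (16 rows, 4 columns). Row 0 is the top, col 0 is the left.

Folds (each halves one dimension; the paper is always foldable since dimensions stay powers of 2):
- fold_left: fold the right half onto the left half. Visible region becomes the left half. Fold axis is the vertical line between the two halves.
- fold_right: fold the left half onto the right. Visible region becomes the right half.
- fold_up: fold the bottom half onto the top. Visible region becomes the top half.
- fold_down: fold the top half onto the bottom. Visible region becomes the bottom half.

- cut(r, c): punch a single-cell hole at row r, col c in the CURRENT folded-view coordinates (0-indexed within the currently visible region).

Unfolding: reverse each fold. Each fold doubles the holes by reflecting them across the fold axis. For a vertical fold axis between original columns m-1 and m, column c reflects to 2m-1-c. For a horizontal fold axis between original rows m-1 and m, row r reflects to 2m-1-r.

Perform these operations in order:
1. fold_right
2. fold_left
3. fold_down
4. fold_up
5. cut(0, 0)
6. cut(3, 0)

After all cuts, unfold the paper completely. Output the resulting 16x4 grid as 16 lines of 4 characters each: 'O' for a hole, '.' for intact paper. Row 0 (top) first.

Op 1 fold_right: fold axis v@2; visible region now rows[0,16) x cols[2,4) = 16x2
Op 2 fold_left: fold axis v@3; visible region now rows[0,16) x cols[2,3) = 16x1
Op 3 fold_down: fold axis h@8; visible region now rows[8,16) x cols[2,3) = 8x1
Op 4 fold_up: fold axis h@12; visible region now rows[8,12) x cols[2,3) = 4x1
Op 5 cut(0, 0): punch at orig (8,2); cuts so far [(8, 2)]; region rows[8,12) x cols[2,3) = 4x1
Op 6 cut(3, 0): punch at orig (11,2); cuts so far [(8, 2), (11, 2)]; region rows[8,12) x cols[2,3) = 4x1
Unfold 1 (reflect across h@12): 4 holes -> [(8, 2), (11, 2), (12, 2), (15, 2)]
Unfold 2 (reflect across h@8): 8 holes -> [(0, 2), (3, 2), (4, 2), (7, 2), (8, 2), (11, 2), (12, 2), (15, 2)]
Unfold 3 (reflect across v@3): 16 holes -> [(0, 2), (0, 3), (3, 2), (3, 3), (4, 2), (4, 3), (7, 2), (7, 3), (8, 2), (8, 3), (11, 2), (11, 3), (12, 2), (12, 3), (15, 2), (15, 3)]
Unfold 4 (reflect across v@2): 32 holes -> [(0, 0), (0, 1), (0, 2), (0, 3), (3, 0), (3, 1), (3, 2), (3, 3), (4, 0), (4, 1), (4, 2), (4, 3), (7, 0), (7, 1), (7, 2), (7, 3), (8, 0), (8, 1), (8, 2), (8, 3), (11, 0), (11, 1), (11, 2), (11, 3), (12, 0), (12, 1), (12, 2), (12, 3), (15, 0), (15, 1), (15, 2), (15, 3)]

Answer: OOOO
....
....
OOOO
OOOO
....
....
OOOO
OOOO
....
....
OOOO
OOOO
....
....
OOOO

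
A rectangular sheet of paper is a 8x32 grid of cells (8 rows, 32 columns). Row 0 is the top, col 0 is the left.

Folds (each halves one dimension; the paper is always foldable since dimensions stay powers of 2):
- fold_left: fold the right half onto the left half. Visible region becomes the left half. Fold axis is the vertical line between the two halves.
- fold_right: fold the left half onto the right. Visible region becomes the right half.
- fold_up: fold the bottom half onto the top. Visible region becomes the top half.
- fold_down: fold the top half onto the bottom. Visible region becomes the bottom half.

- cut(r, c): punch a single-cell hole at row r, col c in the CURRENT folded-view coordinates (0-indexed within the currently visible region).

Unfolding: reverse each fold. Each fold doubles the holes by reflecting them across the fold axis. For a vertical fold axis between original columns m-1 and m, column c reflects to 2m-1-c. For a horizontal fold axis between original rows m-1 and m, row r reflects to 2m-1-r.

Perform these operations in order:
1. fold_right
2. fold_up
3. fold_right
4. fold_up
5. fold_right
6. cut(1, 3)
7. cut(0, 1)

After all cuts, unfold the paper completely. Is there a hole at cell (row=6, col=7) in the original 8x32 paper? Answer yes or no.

Op 1 fold_right: fold axis v@16; visible region now rows[0,8) x cols[16,32) = 8x16
Op 2 fold_up: fold axis h@4; visible region now rows[0,4) x cols[16,32) = 4x16
Op 3 fold_right: fold axis v@24; visible region now rows[0,4) x cols[24,32) = 4x8
Op 4 fold_up: fold axis h@2; visible region now rows[0,2) x cols[24,32) = 2x8
Op 5 fold_right: fold axis v@28; visible region now rows[0,2) x cols[28,32) = 2x4
Op 6 cut(1, 3): punch at orig (1,31); cuts so far [(1, 31)]; region rows[0,2) x cols[28,32) = 2x4
Op 7 cut(0, 1): punch at orig (0,29); cuts so far [(0, 29), (1, 31)]; region rows[0,2) x cols[28,32) = 2x4
Unfold 1 (reflect across v@28): 4 holes -> [(0, 26), (0, 29), (1, 24), (1, 31)]
Unfold 2 (reflect across h@2): 8 holes -> [(0, 26), (0, 29), (1, 24), (1, 31), (2, 24), (2, 31), (3, 26), (3, 29)]
Unfold 3 (reflect across v@24): 16 holes -> [(0, 18), (0, 21), (0, 26), (0, 29), (1, 16), (1, 23), (1, 24), (1, 31), (2, 16), (2, 23), (2, 24), (2, 31), (3, 18), (3, 21), (3, 26), (3, 29)]
Unfold 4 (reflect across h@4): 32 holes -> [(0, 18), (0, 21), (0, 26), (0, 29), (1, 16), (1, 23), (1, 24), (1, 31), (2, 16), (2, 23), (2, 24), (2, 31), (3, 18), (3, 21), (3, 26), (3, 29), (4, 18), (4, 21), (4, 26), (4, 29), (5, 16), (5, 23), (5, 24), (5, 31), (6, 16), (6, 23), (6, 24), (6, 31), (7, 18), (7, 21), (7, 26), (7, 29)]
Unfold 5 (reflect across v@16): 64 holes -> [(0, 2), (0, 5), (0, 10), (0, 13), (0, 18), (0, 21), (0, 26), (0, 29), (1, 0), (1, 7), (1, 8), (1, 15), (1, 16), (1, 23), (1, 24), (1, 31), (2, 0), (2, 7), (2, 8), (2, 15), (2, 16), (2, 23), (2, 24), (2, 31), (3, 2), (3, 5), (3, 10), (3, 13), (3, 18), (3, 21), (3, 26), (3, 29), (4, 2), (4, 5), (4, 10), (4, 13), (4, 18), (4, 21), (4, 26), (4, 29), (5, 0), (5, 7), (5, 8), (5, 15), (5, 16), (5, 23), (5, 24), (5, 31), (6, 0), (6, 7), (6, 8), (6, 15), (6, 16), (6, 23), (6, 24), (6, 31), (7, 2), (7, 5), (7, 10), (7, 13), (7, 18), (7, 21), (7, 26), (7, 29)]
Holes: [(0, 2), (0, 5), (0, 10), (0, 13), (0, 18), (0, 21), (0, 26), (0, 29), (1, 0), (1, 7), (1, 8), (1, 15), (1, 16), (1, 23), (1, 24), (1, 31), (2, 0), (2, 7), (2, 8), (2, 15), (2, 16), (2, 23), (2, 24), (2, 31), (3, 2), (3, 5), (3, 10), (3, 13), (3, 18), (3, 21), (3, 26), (3, 29), (4, 2), (4, 5), (4, 10), (4, 13), (4, 18), (4, 21), (4, 26), (4, 29), (5, 0), (5, 7), (5, 8), (5, 15), (5, 16), (5, 23), (5, 24), (5, 31), (6, 0), (6, 7), (6, 8), (6, 15), (6, 16), (6, 23), (6, 24), (6, 31), (7, 2), (7, 5), (7, 10), (7, 13), (7, 18), (7, 21), (7, 26), (7, 29)]

Answer: yes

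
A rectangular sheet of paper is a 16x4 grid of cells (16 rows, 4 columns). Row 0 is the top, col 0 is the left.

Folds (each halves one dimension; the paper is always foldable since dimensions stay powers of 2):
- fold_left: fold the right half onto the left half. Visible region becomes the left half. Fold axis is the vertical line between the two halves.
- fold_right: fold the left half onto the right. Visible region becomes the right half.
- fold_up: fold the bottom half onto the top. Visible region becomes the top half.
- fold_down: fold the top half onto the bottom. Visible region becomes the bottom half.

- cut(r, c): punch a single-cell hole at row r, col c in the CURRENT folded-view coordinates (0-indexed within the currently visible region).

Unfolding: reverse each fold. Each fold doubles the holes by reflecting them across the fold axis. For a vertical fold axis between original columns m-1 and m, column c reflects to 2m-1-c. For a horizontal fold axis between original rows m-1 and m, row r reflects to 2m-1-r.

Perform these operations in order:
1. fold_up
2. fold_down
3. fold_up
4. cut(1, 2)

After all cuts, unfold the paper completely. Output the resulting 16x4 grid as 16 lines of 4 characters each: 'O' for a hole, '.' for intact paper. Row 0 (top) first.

Op 1 fold_up: fold axis h@8; visible region now rows[0,8) x cols[0,4) = 8x4
Op 2 fold_down: fold axis h@4; visible region now rows[4,8) x cols[0,4) = 4x4
Op 3 fold_up: fold axis h@6; visible region now rows[4,6) x cols[0,4) = 2x4
Op 4 cut(1, 2): punch at orig (5,2); cuts so far [(5, 2)]; region rows[4,6) x cols[0,4) = 2x4
Unfold 1 (reflect across h@6): 2 holes -> [(5, 2), (6, 2)]
Unfold 2 (reflect across h@4): 4 holes -> [(1, 2), (2, 2), (5, 2), (6, 2)]
Unfold 3 (reflect across h@8): 8 holes -> [(1, 2), (2, 2), (5, 2), (6, 2), (9, 2), (10, 2), (13, 2), (14, 2)]

Answer: ....
..O.
..O.
....
....
..O.
..O.
....
....
..O.
..O.
....
....
..O.
..O.
....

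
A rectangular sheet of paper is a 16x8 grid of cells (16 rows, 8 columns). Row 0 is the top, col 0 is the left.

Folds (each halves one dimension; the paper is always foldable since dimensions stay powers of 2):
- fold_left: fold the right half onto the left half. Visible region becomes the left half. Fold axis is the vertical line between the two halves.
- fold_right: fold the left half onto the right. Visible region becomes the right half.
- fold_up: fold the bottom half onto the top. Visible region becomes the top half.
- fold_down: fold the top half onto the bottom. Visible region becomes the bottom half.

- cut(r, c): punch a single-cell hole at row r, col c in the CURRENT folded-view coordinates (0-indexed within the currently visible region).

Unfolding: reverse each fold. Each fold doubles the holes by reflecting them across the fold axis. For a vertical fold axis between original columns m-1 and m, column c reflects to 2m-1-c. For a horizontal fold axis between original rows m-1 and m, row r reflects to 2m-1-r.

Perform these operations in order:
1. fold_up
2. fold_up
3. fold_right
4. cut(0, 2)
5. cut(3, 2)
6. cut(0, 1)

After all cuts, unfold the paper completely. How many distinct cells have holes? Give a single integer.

Op 1 fold_up: fold axis h@8; visible region now rows[0,8) x cols[0,8) = 8x8
Op 2 fold_up: fold axis h@4; visible region now rows[0,4) x cols[0,8) = 4x8
Op 3 fold_right: fold axis v@4; visible region now rows[0,4) x cols[4,8) = 4x4
Op 4 cut(0, 2): punch at orig (0,6); cuts so far [(0, 6)]; region rows[0,4) x cols[4,8) = 4x4
Op 5 cut(3, 2): punch at orig (3,6); cuts so far [(0, 6), (3, 6)]; region rows[0,4) x cols[4,8) = 4x4
Op 6 cut(0, 1): punch at orig (0,5); cuts so far [(0, 5), (0, 6), (3, 6)]; region rows[0,4) x cols[4,8) = 4x4
Unfold 1 (reflect across v@4): 6 holes -> [(0, 1), (0, 2), (0, 5), (0, 6), (3, 1), (3, 6)]
Unfold 2 (reflect across h@4): 12 holes -> [(0, 1), (0, 2), (0, 5), (0, 6), (3, 1), (3, 6), (4, 1), (4, 6), (7, 1), (7, 2), (7, 5), (7, 6)]
Unfold 3 (reflect across h@8): 24 holes -> [(0, 1), (0, 2), (0, 5), (0, 6), (3, 1), (3, 6), (4, 1), (4, 6), (7, 1), (7, 2), (7, 5), (7, 6), (8, 1), (8, 2), (8, 5), (8, 6), (11, 1), (11, 6), (12, 1), (12, 6), (15, 1), (15, 2), (15, 5), (15, 6)]

Answer: 24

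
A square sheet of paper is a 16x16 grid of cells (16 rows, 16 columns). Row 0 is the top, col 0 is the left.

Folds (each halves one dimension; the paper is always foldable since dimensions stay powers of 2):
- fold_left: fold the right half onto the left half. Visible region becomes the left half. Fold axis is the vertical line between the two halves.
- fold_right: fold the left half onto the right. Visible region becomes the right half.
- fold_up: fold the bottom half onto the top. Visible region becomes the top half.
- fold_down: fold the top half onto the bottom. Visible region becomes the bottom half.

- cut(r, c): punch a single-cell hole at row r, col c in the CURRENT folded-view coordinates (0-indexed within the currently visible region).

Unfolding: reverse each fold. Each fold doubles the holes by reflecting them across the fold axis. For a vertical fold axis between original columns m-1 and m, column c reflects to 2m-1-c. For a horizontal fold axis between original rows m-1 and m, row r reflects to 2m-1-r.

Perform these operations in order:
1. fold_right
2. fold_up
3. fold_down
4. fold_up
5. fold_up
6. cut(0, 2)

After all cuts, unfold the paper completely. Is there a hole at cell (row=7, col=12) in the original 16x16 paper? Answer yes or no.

Op 1 fold_right: fold axis v@8; visible region now rows[0,16) x cols[8,16) = 16x8
Op 2 fold_up: fold axis h@8; visible region now rows[0,8) x cols[8,16) = 8x8
Op 3 fold_down: fold axis h@4; visible region now rows[4,8) x cols[8,16) = 4x8
Op 4 fold_up: fold axis h@6; visible region now rows[4,6) x cols[8,16) = 2x8
Op 5 fold_up: fold axis h@5; visible region now rows[4,5) x cols[8,16) = 1x8
Op 6 cut(0, 2): punch at orig (4,10); cuts so far [(4, 10)]; region rows[4,5) x cols[8,16) = 1x8
Unfold 1 (reflect across h@5): 2 holes -> [(4, 10), (5, 10)]
Unfold 2 (reflect across h@6): 4 holes -> [(4, 10), (5, 10), (6, 10), (7, 10)]
Unfold 3 (reflect across h@4): 8 holes -> [(0, 10), (1, 10), (2, 10), (3, 10), (4, 10), (5, 10), (6, 10), (7, 10)]
Unfold 4 (reflect across h@8): 16 holes -> [(0, 10), (1, 10), (2, 10), (3, 10), (4, 10), (5, 10), (6, 10), (7, 10), (8, 10), (9, 10), (10, 10), (11, 10), (12, 10), (13, 10), (14, 10), (15, 10)]
Unfold 5 (reflect across v@8): 32 holes -> [(0, 5), (0, 10), (1, 5), (1, 10), (2, 5), (2, 10), (3, 5), (3, 10), (4, 5), (4, 10), (5, 5), (5, 10), (6, 5), (6, 10), (7, 5), (7, 10), (8, 5), (8, 10), (9, 5), (9, 10), (10, 5), (10, 10), (11, 5), (11, 10), (12, 5), (12, 10), (13, 5), (13, 10), (14, 5), (14, 10), (15, 5), (15, 10)]
Holes: [(0, 5), (0, 10), (1, 5), (1, 10), (2, 5), (2, 10), (3, 5), (3, 10), (4, 5), (4, 10), (5, 5), (5, 10), (6, 5), (6, 10), (7, 5), (7, 10), (8, 5), (8, 10), (9, 5), (9, 10), (10, 5), (10, 10), (11, 5), (11, 10), (12, 5), (12, 10), (13, 5), (13, 10), (14, 5), (14, 10), (15, 5), (15, 10)]

Answer: no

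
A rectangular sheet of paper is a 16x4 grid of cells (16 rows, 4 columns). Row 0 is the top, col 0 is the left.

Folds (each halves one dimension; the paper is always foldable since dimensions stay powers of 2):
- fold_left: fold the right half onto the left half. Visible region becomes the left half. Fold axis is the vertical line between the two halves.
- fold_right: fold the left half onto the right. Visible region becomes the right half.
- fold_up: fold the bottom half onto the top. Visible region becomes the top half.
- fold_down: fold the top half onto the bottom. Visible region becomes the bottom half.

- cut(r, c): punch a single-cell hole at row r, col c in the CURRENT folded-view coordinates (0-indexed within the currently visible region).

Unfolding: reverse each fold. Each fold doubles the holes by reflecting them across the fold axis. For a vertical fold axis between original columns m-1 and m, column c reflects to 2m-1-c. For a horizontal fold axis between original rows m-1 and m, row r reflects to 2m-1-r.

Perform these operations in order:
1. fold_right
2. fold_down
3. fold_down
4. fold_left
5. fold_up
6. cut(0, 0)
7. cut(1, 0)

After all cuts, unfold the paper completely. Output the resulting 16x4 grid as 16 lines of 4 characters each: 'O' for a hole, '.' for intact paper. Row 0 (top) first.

Answer: OOOO
OOOO
OOOO
OOOO
OOOO
OOOO
OOOO
OOOO
OOOO
OOOO
OOOO
OOOO
OOOO
OOOO
OOOO
OOOO

Derivation:
Op 1 fold_right: fold axis v@2; visible region now rows[0,16) x cols[2,4) = 16x2
Op 2 fold_down: fold axis h@8; visible region now rows[8,16) x cols[2,4) = 8x2
Op 3 fold_down: fold axis h@12; visible region now rows[12,16) x cols[2,4) = 4x2
Op 4 fold_left: fold axis v@3; visible region now rows[12,16) x cols[2,3) = 4x1
Op 5 fold_up: fold axis h@14; visible region now rows[12,14) x cols[2,3) = 2x1
Op 6 cut(0, 0): punch at orig (12,2); cuts so far [(12, 2)]; region rows[12,14) x cols[2,3) = 2x1
Op 7 cut(1, 0): punch at orig (13,2); cuts so far [(12, 2), (13, 2)]; region rows[12,14) x cols[2,3) = 2x1
Unfold 1 (reflect across h@14): 4 holes -> [(12, 2), (13, 2), (14, 2), (15, 2)]
Unfold 2 (reflect across v@3): 8 holes -> [(12, 2), (12, 3), (13, 2), (13, 3), (14, 2), (14, 3), (15, 2), (15, 3)]
Unfold 3 (reflect across h@12): 16 holes -> [(8, 2), (8, 3), (9, 2), (9, 3), (10, 2), (10, 3), (11, 2), (11, 3), (12, 2), (12, 3), (13, 2), (13, 3), (14, 2), (14, 3), (15, 2), (15, 3)]
Unfold 4 (reflect across h@8): 32 holes -> [(0, 2), (0, 3), (1, 2), (1, 3), (2, 2), (2, 3), (3, 2), (3, 3), (4, 2), (4, 3), (5, 2), (5, 3), (6, 2), (6, 3), (7, 2), (7, 3), (8, 2), (8, 3), (9, 2), (9, 3), (10, 2), (10, 3), (11, 2), (11, 3), (12, 2), (12, 3), (13, 2), (13, 3), (14, 2), (14, 3), (15, 2), (15, 3)]
Unfold 5 (reflect across v@2): 64 holes -> [(0, 0), (0, 1), (0, 2), (0, 3), (1, 0), (1, 1), (1, 2), (1, 3), (2, 0), (2, 1), (2, 2), (2, 3), (3, 0), (3, 1), (3, 2), (3, 3), (4, 0), (4, 1), (4, 2), (4, 3), (5, 0), (5, 1), (5, 2), (5, 3), (6, 0), (6, 1), (6, 2), (6, 3), (7, 0), (7, 1), (7, 2), (7, 3), (8, 0), (8, 1), (8, 2), (8, 3), (9, 0), (9, 1), (9, 2), (9, 3), (10, 0), (10, 1), (10, 2), (10, 3), (11, 0), (11, 1), (11, 2), (11, 3), (12, 0), (12, 1), (12, 2), (12, 3), (13, 0), (13, 1), (13, 2), (13, 3), (14, 0), (14, 1), (14, 2), (14, 3), (15, 0), (15, 1), (15, 2), (15, 3)]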